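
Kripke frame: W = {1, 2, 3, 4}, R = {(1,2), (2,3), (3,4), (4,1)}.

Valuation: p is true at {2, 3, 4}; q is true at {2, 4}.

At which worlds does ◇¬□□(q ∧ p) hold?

1: successors {2}; ¬□□(q ∧ p) there: 2:F. ✗
2: successors {3}; ¬□□(q ∧ p) there: 3:T. ✓
3: successors {4}; ¬□□(q ∧ p) there: 4:F. ✗
4: successors {1}; ¬□□(q ∧ p) there: 1:T. ✓

{2, 4}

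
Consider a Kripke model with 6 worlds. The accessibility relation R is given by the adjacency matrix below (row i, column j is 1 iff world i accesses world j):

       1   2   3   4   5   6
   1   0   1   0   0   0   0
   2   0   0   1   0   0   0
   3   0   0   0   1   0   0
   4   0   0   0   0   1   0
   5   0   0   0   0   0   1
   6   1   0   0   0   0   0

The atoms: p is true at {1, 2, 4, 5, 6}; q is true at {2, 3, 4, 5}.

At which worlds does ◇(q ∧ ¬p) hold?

1: successors {2}; q ∧ ¬p there: 2:F. ✗
2: successors {3}; q ∧ ¬p there: 3:T. ✓
3: successors {4}; q ∧ ¬p there: 4:F. ✗
4: successors {5}; q ∧ ¬p there: 5:F. ✗
5: successors {6}; q ∧ ¬p there: 6:F. ✗
6: successors {1}; q ∧ ¬p there: 1:F. ✗

{2}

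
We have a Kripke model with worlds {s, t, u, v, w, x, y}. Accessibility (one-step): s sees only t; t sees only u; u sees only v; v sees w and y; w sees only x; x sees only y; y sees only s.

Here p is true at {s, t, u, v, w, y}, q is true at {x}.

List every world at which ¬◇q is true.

s: ◇q is F. ✓
t: ◇q is F. ✓
u: ◇q is F. ✓
v: ◇q is F. ✓
w: ◇q is T. ✗
x: ◇q is F. ✓
y: ◇q is F. ✓

{s, t, u, v, x, y}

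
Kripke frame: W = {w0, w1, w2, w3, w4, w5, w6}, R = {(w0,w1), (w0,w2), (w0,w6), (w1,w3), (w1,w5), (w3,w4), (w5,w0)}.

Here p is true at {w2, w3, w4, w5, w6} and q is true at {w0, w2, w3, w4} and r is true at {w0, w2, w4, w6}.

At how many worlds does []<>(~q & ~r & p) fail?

4

w0: successors {w1, w2, w6}; <>(~q & ~r & p) there: w1:T, w2:F, w6:F. ✗
w1: successors {w3, w5}; <>(~q & ~r & p) there: w3:F, w5:F. ✗
w2: no successors, so []<>(~q & ~r & p) holds vacuously. ✓
w3: successors {w4}; <>(~q & ~r & p) there: w4:F. ✗
w4: no successors, so []<>(~q & ~r & p) holds vacuously. ✓
w5: successors {w0}; <>(~q & ~r & p) there: w0:F. ✗
w6: no successors, so []<>(~q & ~r & p) holds vacuously. ✓
Satisfying worlds: {w2, w4, w6}.
So []<>(~q & ~r & p) fails at the other 4 worlds.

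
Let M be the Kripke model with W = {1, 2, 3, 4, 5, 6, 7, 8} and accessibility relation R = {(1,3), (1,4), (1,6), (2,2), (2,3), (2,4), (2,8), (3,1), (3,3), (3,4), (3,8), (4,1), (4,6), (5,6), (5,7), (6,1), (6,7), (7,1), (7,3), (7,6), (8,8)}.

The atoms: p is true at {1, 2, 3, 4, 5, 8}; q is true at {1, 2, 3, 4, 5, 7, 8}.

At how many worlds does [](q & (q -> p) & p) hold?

1: successors {3, 4, 6}; q & (q -> p) & p there: 3:T, 4:T, 6:F. ✗
2: successors {2, 3, 4, 8}; q & (q -> p) & p there: 2:T, 3:T, 4:T, 8:T. ✓
3: successors {1, 3, 4, 8}; q & (q -> p) & p there: 1:T, 3:T, 4:T, 8:T. ✓
4: successors {1, 6}; q & (q -> p) & p there: 1:T, 6:F. ✗
5: successors {6, 7}; q & (q -> p) & p there: 6:F, 7:F. ✗
6: successors {1, 7}; q & (q -> p) & p there: 1:T, 7:F. ✗
7: successors {1, 3, 6}; q & (q -> p) & p there: 1:T, 3:T, 6:F. ✗
8: successors {8}; q & (q -> p) & p there: 8:T. ✓
Satisfying worlds: {2, 3, 8}.

3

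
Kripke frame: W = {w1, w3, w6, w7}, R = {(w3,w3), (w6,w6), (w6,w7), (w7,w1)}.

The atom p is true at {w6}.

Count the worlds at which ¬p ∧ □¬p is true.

w1: ¬p is T, □¬p is T. ✓
w3: ¬p is T, □¬p is T. ✓
w6: ¬p is F, □¬p is F. ✗
w7: ¬p is T, □¬p is T. ✓
Satisfying worlds: {w1, w3, w7}.

3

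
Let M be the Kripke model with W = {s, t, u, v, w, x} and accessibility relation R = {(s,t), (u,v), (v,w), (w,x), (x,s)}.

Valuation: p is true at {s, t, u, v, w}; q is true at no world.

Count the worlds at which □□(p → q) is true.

3

s: successors {t}; □(p → q) there: t:T. ✓
t: no successors, so □□(p → q) holds vacuously. ✓
u: successors {v}; □(p → q) there: v:F. ✗
v: successors {w}; □(p → q) there: w:T. ✓
w: successors {x}; □(p → q) there: x:F. ✗
x: successors {s}; □(p → q) there: s:F. ✗
Satisfying worlds: {s, t, v}.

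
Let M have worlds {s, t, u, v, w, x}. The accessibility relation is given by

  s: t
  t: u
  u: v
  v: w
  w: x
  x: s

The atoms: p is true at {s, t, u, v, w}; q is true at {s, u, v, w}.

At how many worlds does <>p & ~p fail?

s: <>p is T, ~p is F. ✗
t: <>p is T, ~p is F. ✗
u: <>p is T, ~p is F. ✗
v: <>p is T, ~p is F. ✗
w: <>p is F, ~p is F. ✗
x: <>p is T, ~p is T. ✓
Satisfying worlds: {x}.
So <>p & ~p fails at the other 5 worlds.

5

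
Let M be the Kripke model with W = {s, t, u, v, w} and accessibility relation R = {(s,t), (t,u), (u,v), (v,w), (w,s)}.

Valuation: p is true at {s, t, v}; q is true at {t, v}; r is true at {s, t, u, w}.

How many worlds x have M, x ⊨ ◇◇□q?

s: successors {t}; ◇□q there: t:T. ✓
t: successors {u}; ◇□q there: u:F. ✗
u: successors {v}; ◇□q there: v:F. ✗
v: successors {w}; ◇□q there: w:T. ✓
w: successors {s}; ◇□q there: s:F. ✗
Satisfying worlds: {s, v}.

2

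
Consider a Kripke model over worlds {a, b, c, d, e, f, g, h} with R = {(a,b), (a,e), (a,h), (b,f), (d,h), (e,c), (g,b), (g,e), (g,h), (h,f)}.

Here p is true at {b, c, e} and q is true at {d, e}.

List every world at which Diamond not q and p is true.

a: Diamond not q is T, p is F. ✗
b: Diamond not q is T, p is T. ✓
c: Diamond not q is F, p is T. ✗
d: Diamond not q is T, p is F. ✗
e: Diamond not q is T, p is T. ✓
f: Diamond not q is F, p is F. ✗
g: Diamond not q is T, p is F. ✗
h: Diamond not q is T, p is F. ✗

{b, e}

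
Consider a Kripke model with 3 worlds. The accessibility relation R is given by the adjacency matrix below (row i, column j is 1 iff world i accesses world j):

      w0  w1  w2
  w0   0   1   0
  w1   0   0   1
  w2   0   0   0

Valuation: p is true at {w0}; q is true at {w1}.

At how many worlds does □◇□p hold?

2

w0: successors {w1}; ◇□p there: w1:T. ✓
w1: successors {w2}; ◇□p there: w2:F. ✗
w2: no successors, so □◇□p holds vacuously. ✓
Satisfying worlds: {w0, w2}.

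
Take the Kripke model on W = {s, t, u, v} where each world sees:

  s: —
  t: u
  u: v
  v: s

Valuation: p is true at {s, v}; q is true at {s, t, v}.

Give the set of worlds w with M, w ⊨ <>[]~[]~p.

s: no successors, so <>[]~[]~p fails. ✗
t: successors {u}; []~[]~p there: u:T. ✓
u: successors {v}; []~[]~p there: v:F. ✗
v: successors {s}; []~[]~p there: s:T. ✓

{t, v}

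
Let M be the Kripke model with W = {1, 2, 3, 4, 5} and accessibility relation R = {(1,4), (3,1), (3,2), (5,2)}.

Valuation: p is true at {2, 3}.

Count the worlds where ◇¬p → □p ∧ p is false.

2

1: ◇¬p is T, □p ∧ p is F. ✗
2: ◇¬p is F, □p ∧ p is T. ✓
3: ◇¬p is T, □p ∧ p is F. ✗
4: ◇¬p is F, □p ∧ p is F. ✓
5: ◇¬p is F, □p ∧ p is F. ✓
Satisfying worlds: {2, 4, 5}.
So ◇¬p → □p ∧ p fails at the other 2 worlds.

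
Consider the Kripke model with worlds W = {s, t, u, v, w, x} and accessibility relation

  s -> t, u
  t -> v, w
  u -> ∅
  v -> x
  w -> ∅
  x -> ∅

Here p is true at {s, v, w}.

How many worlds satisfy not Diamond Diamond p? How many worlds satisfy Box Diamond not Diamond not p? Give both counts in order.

5 and 3

For not Diamond Diamond p:
s: Diamond Diamond p is T. ✗
t: Diamond Diamond p is F. ✓
u: Diamond Diamond p is F. ✓
v: Diamond Diamond p is F. ✓
w: Diamond Diamond p is F. ✓
x: Diamond Diamond p is F. ✓
— 5 worlds.
For Box Diamond not Diamond not p:
s: successors {t, u}; Diamond not Diamond not p there: t:T, u:F. ✗
t: successors {v, w}; Diamond not Diamond not p there: v:T, w:F. ✗
u: no successors, so Box Diamond not Diamond not p holds vacuously. ✓
v: successors {x}; Diamond not Diamond not p there: x:F. ✗
w: no successors, so Box Diamond not Diamond not p holds vacuously. ✓
x: no successors, so Box Diamond not Diamond not p holds vacuously. ✓
— 3 worlds.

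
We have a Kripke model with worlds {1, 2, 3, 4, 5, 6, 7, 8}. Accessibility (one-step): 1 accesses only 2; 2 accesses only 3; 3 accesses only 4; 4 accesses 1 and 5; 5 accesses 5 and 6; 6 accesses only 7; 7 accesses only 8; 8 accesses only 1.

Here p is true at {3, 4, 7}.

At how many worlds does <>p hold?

3

1: successors {2}; p there: 2:F. ✗
2: successors {3}; p there: 3:T. ✓
3: successors {4}; p there: 4:T. ✓
4: successors {1, 5}; p there: 1:F, 5:F. ✗
5: successors {5, 6}; p there: 5:F, 6:F. ✗
6: successors {7}; p there: 7:T. ✓
7: successors {8}; p there: 8:F. ✗
8: successors {1}; p there: 1:F. ✗
Satisfying worlds: {2, 3, 6}.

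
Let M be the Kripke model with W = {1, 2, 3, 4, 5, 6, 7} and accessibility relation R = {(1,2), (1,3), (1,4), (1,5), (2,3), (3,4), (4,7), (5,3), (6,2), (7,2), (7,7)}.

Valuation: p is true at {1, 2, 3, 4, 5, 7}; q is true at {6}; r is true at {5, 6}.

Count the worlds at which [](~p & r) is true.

1: successors {2, 3, 4, 5}; ~p & r there: 2:F, 3:F, 4:F, 5:F. ✗
2: successors {3}; ~p & r there: 3:F. ✗
3: successors {4}; ~p & r there: 4:F. ✗
4: successors {7}; ~p & r there: 7:F. ✗
5: successors {3}; ~p & r there: 3:F. ✗
6: successors {2}; ~p & r there: 2:F. ✗
7: successors {2, 7}; ~p & r there: 2:F, 7:F. ✗
Satisfying worlds: ∅.

0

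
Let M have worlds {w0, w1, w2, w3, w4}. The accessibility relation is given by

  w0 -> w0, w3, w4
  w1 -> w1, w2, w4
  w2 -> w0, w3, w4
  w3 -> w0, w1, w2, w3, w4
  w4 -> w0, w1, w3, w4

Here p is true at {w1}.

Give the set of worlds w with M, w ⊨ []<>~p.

w0: successors {w0, w3, w4}; <>~p there: w0:T, w3:T, w4:T. ✓
w1: successors {w1, w2, w4}; <>~p there: w1:T, w2:T, w4:T. ✓
w2: successors {w0, w3, w4}; <>~p there: w0:T, w3:T, w4:T. ✓
w3: successors {w0, w1, w2, w3, w4}; <>~p there: w0:T, w1:T, w2:T, w3:T, w4:T. ✓
w4: successors {w0, w1, w3, w4}; <>~p there: w0:T, w1:T, w3:T, w4:T. ✓

{w0, w1, w2, w3, w4}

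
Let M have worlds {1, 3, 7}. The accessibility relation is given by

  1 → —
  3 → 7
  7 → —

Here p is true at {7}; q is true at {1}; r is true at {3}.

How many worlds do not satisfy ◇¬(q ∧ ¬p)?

2

1: no successors, so ◇¬(q ∧ ¬p) fails. ✗
3: successors {7}; ¬(q ∧ ¬p) there: 7:T. ✓
7: no successors, so ◇¬(q ∧ ¬p) fails. ✗
Satisfying worlds: {3}.
So ◇¬(q ∧ ¬p) fails at the other 2 worlds.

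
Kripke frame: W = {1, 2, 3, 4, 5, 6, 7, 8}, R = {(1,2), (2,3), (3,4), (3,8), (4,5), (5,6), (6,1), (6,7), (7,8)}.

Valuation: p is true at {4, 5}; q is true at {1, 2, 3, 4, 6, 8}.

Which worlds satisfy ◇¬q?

{4, 6}

1: successors {2}; ¬q there: 2:F. ✗
2: successors {3}; ¬q there: 3:F. ✗
3: successors {4, 8}; ¬q there: 4:F, 8:F. ✗
4: successors {5}; ¬q there: 5:T. ✓
5: successors {6}; ¬q there: 6:F. ✗
6: successors {1, 7}; ¬q there: 1:F, 7:T. ✓
7: successors {8}; ¬q there: 8:F. ✗
8: no successors, so ◇¬q fails. ✗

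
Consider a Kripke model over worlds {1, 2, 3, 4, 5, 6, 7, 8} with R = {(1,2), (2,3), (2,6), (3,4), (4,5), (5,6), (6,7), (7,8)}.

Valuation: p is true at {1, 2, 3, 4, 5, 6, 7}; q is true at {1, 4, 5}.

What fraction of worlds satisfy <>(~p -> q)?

3/4

1: successors {2}; ~p -> q there: 2:T. ✓
2: successors {3, 6}; ~p -> q there: 3:T, 6:T. ✓
3: successors {4}; ~p -> q there: 4:T. ✓
4: successors {5}; ~p -> q there: 5:T. ✓
5: successors {6}; ~p -> q there: 6:T. ✓
6: successors {7}; ~p -> q there: 7:T. ✓
7: successors {8}; ~p -> q there: 8:F. ✗
8: no successors, so <>(~p -> q) fails. ✗
That's 6 of 8 worlds, so 6/8 = 3/4.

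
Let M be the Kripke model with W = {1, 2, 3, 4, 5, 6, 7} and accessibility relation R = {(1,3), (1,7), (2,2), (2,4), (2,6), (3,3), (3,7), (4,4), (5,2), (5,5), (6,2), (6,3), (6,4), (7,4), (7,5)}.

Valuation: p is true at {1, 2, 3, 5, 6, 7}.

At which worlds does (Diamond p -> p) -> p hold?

1: Diamond p -> p is T, p is T. ✓
2: Diamond p -> p is T, p is T. ✓
3: Diamond p -> p is T, p is T. ✓
4: Diamond p -> p is T, p is F. ✗
5: Diamond p -> p is T, p is T. ✓
6: Diamond p -> p is T, p is T. ✓
7: Diamond p -> p is T, p is T. ✓

{1, 2, 3, 5, 6, 7}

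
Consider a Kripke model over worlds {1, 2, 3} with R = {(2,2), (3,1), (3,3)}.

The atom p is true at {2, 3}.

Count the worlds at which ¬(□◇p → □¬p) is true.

1: □◇p → □¬p is T. ✗
2: □◇p → □¬p is F. ✓
3: □◇p → □¬p is T. ✗
Satisfying worlds: {2}.

1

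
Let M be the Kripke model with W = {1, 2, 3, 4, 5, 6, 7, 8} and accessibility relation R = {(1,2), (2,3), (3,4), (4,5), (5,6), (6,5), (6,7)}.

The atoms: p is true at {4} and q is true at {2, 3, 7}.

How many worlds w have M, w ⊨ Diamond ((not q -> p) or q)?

1: successors {2}; (not q -> p) or q there: 2:T. ✓
2: successors {3}; (not q -> p) or q there: 3:T. ✓
3: successors {4}; (not q -> p) or q there: 4:T. ✓
4: successors {5}; (not q -> p) or q there: 5:F. ✗
5: successors {6}; (not q -> p) or q there: 6:F. ✗
6: successors {5, 7}; (not q -> p) or q there: 5:F, 7:T. ✓
7: no successors, so Diamond ((not q -> p) or q) fails. ✗
8: no successors, so Diamond ((not q -> p) or q) fails. ✗
Satisfying worlds: {1, 2, 3, 6}.

4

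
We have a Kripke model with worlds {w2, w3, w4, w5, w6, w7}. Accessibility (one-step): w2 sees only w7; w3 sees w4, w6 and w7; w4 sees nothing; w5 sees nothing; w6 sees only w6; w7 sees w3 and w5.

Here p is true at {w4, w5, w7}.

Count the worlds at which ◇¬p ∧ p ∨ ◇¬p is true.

3

w2: ◇¬p ∧ p is F, ◇¬p is F. ✗
w3: ◇¬p ∧ p is F, ◇¬p is T. ✓
w4: ◇¬p ∧ p is F, ◇¬p is F. ✗
w5: ◇¬p ∧ p is F, ◇¬p is F. ✗
w6: ◇¬p ∧ p is F, ◇¬p is T. ✓
w7: ◇¬p ∧ p is T, ◇¬p is T. ✓
Satisfying worlds: {w3, w6, w7}.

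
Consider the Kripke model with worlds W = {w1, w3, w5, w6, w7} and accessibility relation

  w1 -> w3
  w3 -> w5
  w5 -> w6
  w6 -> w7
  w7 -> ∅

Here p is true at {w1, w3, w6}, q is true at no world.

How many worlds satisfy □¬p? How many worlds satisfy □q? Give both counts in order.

3 and 1

For □¬p:
w1: successors {w3}; ¬p there: w3:F. ✗
w3: successors {w5}; ¬p there: w5:T. ✓
w5: successors {w6}; ¬p there: w6:F. ✗
w6: successors {w7}; ¬p there: w7:T. ✓
w7: no successors, so □¬p holds vacuously. ✓
— 3 worlds.
For □q:
w1: successors {w3}; q there: w3:F. ✗
w3: successors {w5}; q there: w5:F. ✗
w5: successors {w6}; q there: w6:F. ✗
w6: successors {w7}; q there: w7:F. ✗
w7: no successors, so □q holds vacuously. ✓
— 1 world.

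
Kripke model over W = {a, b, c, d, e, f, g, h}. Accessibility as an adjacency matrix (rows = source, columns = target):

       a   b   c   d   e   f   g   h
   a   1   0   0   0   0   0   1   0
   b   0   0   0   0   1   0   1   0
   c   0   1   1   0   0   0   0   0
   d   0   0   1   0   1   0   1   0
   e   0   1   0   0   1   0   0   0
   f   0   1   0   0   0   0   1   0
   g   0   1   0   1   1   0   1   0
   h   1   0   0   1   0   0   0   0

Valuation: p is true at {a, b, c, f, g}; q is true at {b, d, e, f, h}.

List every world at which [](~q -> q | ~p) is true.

{e}

a: successors {a, g}; ~q -> q | ~p there: a:F, g:F. ✗
b: successors {e, g}; ~q -> q | ~p there: e:T, g:F. ✗
c: successors {b, c}; ~q -> q | ~p there: b:T, c:F. ✗
d: successors {c, e, g}; ~q -> q | ~p there: c:F, e:T, g:F. ✗
e: successors {b, e}; ~q -> q | ~p there: b:T, e:T. ✓
f: successors {b, g}; ~q -> q | ~p there: b:T, g:F. ✗
g: successors {b, d, e, g}; ~q -> q | ~p there: b:T, d:T, e:T, g:F. ✗
h: successors {a, d}; ~q -> q | ~p there: a:F, d:T. ✗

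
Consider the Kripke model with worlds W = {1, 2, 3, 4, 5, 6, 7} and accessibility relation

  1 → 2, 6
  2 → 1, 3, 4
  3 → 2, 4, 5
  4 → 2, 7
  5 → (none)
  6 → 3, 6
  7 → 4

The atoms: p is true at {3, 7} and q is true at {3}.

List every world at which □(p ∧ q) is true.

1: successors {2, 6}; p ∧ q there: 2:F, 6:F. ✗
2: successors {1, 3, 4}; p ∧ q there: 1:F, 3:T, 4:F. ✗
3: successors {2, 4, 5}; p ∧ q there: 2:F, 4:F, 5:F. ✗
4: successors {2, 7}; p ∧ q there: 2:F, 7:F. ✗
5: no successors, so □(p ∧ q) holds vacuously. ✓
6: successors {3, 6}; p ∧ q there: 3:T, 6:F. ✗
7: successors {4}; p ∧ q there: 4:F. ✗

{5}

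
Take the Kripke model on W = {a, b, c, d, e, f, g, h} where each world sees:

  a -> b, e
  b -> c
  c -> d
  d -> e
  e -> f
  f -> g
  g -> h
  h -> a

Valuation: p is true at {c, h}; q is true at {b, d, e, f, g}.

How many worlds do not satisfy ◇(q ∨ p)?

1

a: successors {b, e}; q ∨ p there: b:T, e:T. ✓
b: successors {c}; q ∨ p there: c:T. ✓
c: successors {d}; q ∨ p there: d:T. ✓
d: successors {e}; q ∨ p there: e:T. ✓
e: successors {f}; q ∨ p there: f:T. ✓
f: successors {g}; q ∨ p there: g:T. ✓
g: successors {h}; q ∨ p there: h:T. ✓
h: successors {a}; q ∨ p there: a:F. ✗
Satisfying worlds: {a, b, c, d, e, f, g}.
So ◇(q ∨ p) fails at the other 1 world.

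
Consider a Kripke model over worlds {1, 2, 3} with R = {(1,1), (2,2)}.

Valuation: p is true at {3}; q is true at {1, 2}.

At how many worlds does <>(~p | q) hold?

2

1: successors {1}; ~p | q there: 1:T. ✓
2: successors {2}; ~p | q there: 2:T. ✓
3: no successors, so <>(~p | q) fails. ✗
Satisfying worlds: {1, 2}.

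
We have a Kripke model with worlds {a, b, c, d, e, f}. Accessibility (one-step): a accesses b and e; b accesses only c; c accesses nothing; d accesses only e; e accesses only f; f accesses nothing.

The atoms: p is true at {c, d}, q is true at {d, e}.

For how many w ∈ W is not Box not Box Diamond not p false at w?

a: Box not Box Diamond not p is T. ✗
b: Box not Box Diamond not p is F. ✓
c: Box not Box Diamond not p is T. ✗
d: Box not Box Diamond not p is T. ✗
e: Box not Box Diamond not p is F. ✓
f: Box not Box Diamond not p is T. ✗
Satisfying worlds: {b, e}.
So not Box not Box Diamond not p fails at the other 4 worlds.

4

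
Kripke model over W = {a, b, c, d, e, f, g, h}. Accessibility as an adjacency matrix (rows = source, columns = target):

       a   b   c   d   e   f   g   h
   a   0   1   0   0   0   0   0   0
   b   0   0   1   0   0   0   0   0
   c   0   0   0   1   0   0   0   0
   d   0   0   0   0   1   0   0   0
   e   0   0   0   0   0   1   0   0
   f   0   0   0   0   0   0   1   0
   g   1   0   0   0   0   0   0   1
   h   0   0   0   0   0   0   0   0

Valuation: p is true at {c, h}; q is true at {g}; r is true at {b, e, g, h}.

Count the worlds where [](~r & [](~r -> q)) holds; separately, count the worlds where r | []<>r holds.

For [](~r & [](~r -> q)):
a: successors {b}; ~r & [](~r -> q) there: b:F. ✗
b: successors {c}; ~r & [](~r -> q) there: c:F. ✗
c: successors {d}; ~r & [](~r -> q) there: d:T. ✓
d: successors {e}; ~r & [](~r -> q) there: e:F. ✗
e: successors {f}; ~r & [](~r -> q) there: f:T. ✓
f: successors {g}; ~r & [](~r -> q) there: g:F. ✗
g: successors {a, h}; ~r & [](~r -> q) there: a:T, h:F. ✗
h: no successors, so [](~r & [](~r -> q)) holds vacuously. ✓
— 3 worlds.
For r | []<>r:
a: r is F, []<>r is F. ✗
b: r is T, []<>r is F. ✓
c: r is F, []<>r is T. ✓
d: r is F, []<>r is F. ✗
e: r is T, []<>r is T. ✓
f: r is F, []<>r is T. ✓
g: r is T, []<>r is F. ✓
h: r is T, []<>r is T. ✓
— 6 worlds.

3 and 6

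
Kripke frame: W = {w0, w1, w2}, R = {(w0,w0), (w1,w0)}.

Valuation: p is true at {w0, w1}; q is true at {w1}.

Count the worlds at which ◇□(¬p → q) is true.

w0: successors {w0}; □(¬p → q) there: w0:T. ✓
w1: successors {w0}; □(¬p → q) there: w0:T. ✓
w2: no successors, so ◇□(¬p → q) fails. ✗
Satisfying worlds: {w0, w1}.

2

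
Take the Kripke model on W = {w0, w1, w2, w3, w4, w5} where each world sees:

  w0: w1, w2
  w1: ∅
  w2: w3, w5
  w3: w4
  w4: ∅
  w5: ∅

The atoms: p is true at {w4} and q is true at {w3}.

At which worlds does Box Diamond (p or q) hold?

w0: successors {w1, w2}; Diamond (p or q) there: w1:F, w2:T. ✗
w1: no successors, so Box Diamond (p or q) holds vacuously. ✓
w2: successors {w3, w5}; Diamond (p or q) there: w3:T, w5:F. ✗
w3: successors {w4}; Diamond (p or q) there: w4:F. ✗
w4: no successors, so Box Diamond (p or q) holds vacuously. ✓
w5: no successors, so Box Diamond (p or q) holds vacuously. ✓

{w1, w4, w5}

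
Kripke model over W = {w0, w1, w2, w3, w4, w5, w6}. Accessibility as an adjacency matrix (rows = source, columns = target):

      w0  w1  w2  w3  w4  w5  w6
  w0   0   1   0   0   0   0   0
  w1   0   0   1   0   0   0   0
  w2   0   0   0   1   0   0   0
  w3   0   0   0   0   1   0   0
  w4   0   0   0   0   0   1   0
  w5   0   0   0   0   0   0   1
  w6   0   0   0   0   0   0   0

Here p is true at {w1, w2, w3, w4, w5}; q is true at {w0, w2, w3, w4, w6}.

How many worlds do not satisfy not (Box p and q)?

5

w0: Box p and q is T. ✗
w1: Box p and q is F. ✓
w2: Box p and q is T. ✗
w3: Box p and q is T. ✗
w4: Box p and q is T. ✗
w5: Box p and q is F. ✓
w6: Box p and q is T. ✗
Satisfying worlds: {w1, w5}.
So not (Box p and q) fails at the other 5 worlds.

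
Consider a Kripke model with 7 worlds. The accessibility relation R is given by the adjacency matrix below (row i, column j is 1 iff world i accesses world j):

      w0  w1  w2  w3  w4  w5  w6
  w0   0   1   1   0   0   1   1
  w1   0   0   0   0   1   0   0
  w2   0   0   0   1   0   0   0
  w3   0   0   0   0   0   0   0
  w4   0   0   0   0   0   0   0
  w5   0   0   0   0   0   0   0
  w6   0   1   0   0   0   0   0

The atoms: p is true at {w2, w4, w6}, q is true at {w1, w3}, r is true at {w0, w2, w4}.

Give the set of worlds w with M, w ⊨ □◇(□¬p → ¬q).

{w3, w4, w5, w6}

w0: successors {w1, w2, w5, w6}; ◇(□¬p → ¬q) there: w1:T, w2:F, w5:F, w6:T. ✗
w1: successors {w4}; ◇(□¬p → ¬q) there: w4:F. ✗
w2: successors {w3}; ◇(□¬p → ¬q) there: w3:F. ✗
w3: no successors, so □◇(□¬p → ¬q) holds vacuously. ✓
w4: no successors, so □◇(□¬p → ¬q) holds vacuously. ✓
w5: no successors, so □◇(□¬p → ¬q) holds vacuously. ✓
w6: successors {w1}; ◇(□¬p → ¬q) there: w1:T. ✓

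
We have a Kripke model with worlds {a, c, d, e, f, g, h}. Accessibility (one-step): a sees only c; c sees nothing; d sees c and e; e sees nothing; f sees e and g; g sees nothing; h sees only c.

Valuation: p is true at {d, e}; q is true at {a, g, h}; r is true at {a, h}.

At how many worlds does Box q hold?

a: successors {c}; q there: c:F. ✗
c: no successors, so Box q holds vacuously. ✓
d: successors {c, e}; q there: c:F, e:F. ✗
e: no successors, so Box q holds vacuously. ✓
f: successors {e, g}; q there: e:F, g:T. ✗
g: no successors, so Box q holds vacuously. ✓
h: successors {c}; q there: c:F. ✗
Satisfying worlds: {c, e, g}.

3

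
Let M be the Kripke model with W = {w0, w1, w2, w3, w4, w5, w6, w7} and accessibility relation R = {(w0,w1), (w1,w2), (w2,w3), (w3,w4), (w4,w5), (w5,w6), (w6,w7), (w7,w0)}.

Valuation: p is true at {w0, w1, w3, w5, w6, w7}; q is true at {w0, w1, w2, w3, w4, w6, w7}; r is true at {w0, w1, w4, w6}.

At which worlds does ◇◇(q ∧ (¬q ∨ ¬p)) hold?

{w0, w2}

w0: successors {w1}; ◇(q ∧ (¬q ∨ ¬p)) there: w1:T. ✓
w1: successors {w2}; ◇(q ∧ (¬q ∨ ¬p)) there: w2:F. ✗
w2: successors {w3}; ◇(q ∧ (¬q ∨ ¬p)) there: w3:T. ✓
w3: successors {w4}; ◇(q ∧ (¬q ∨ ¬p)) there: w4:F. ✗
w4: successors {w5}; ◇(q ∧ (¬q ∨ ¬p)) there: w5:F. ✗
w5: successors {w6}; ◇(q ∧ (¬q ∨ ¬p)) there: w6:F. ✗
w6: successors {w7}; ◇(q ∧ (¬q ∨ ¬p)) there: w7:F. ✗
w7: successors {w0}; ◇(q ∧ (¬q ∨ ¬p)) there: w0:F. ✗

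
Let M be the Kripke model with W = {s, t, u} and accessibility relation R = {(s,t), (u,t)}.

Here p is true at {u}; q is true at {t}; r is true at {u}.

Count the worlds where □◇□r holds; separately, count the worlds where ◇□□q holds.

For □◇□r:
s: successors {t}; ◇□r there: t:F. ✗
t: no successors, so □◇□r holds vacuously. ✓
u: successors {t}; ◇□r there: t:F. ✗
— 1 world.
For ◇□□q:
s: successors {t}; □□q there: t:T. ✓
t: no successors, so ◇□□q fails. ✗
u: successors {t}; □□q there: t:T. ✓
— 2 worlds.

1 and 2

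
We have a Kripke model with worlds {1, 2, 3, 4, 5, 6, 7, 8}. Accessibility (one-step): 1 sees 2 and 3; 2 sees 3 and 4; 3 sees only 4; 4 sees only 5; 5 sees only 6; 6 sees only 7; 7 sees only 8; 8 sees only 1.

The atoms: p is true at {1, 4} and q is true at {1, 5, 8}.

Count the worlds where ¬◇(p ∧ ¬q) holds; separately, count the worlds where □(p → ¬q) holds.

For ¬◇(p ∧ ¬q):
1: ◇(p ∧ ¬q) is F. ✓
2: ◇(p ∧ ¬q) is T. ✗
3: ◇(p ∧ ¬q) is T. ✗
4: ◇(p ∧ ¬q) is F. ✓
5: ◇(p ∧ ¬q) is F. ✓
6: ◇(p ∧ ¬q) is F. ✓
7: ◇(p ∧ ¬q) is F. ✓
8: ◇(p ∧ ¬q) is F. ✓
— 6 worlds.
For □(p → ¬q):
1: successors {2, 3}; p → ¬q there: 2:T, 3:T. ✓
2: successors {3, 4}; p → ¬q there: 3:T, 4:T. ✓
3: successors {4}; p → ¬q there: 4:T. ✓
4: successors {5}; p → ¬q there: 5:T. ✓
5: successors {6}; p → ¬q there: 6:T. ✓
6: successors {7}; p → ¬q there: 7:T. ✓
7: successors {8}; p → ¬q there: 8:T. ✓
8: successors {1}; p → ¬q there: 1:F. ✗
— 7 worlds.

6 and 7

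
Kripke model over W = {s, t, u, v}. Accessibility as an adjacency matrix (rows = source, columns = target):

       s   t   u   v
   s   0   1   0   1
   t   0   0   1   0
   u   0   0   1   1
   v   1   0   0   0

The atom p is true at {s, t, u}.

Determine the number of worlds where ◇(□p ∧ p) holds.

1

s: successors {t, v}; □p ∧ p there: t:T, v:F. ✓
t: successors {u}; □p ∧ p there: u:F. ✗
u: successors {u, v}; □p ∧ p there: u:F, v:F. ✗
v: successors {s}; □p ∧ p there: s:F. ✗
Satisfying worlds: {s}.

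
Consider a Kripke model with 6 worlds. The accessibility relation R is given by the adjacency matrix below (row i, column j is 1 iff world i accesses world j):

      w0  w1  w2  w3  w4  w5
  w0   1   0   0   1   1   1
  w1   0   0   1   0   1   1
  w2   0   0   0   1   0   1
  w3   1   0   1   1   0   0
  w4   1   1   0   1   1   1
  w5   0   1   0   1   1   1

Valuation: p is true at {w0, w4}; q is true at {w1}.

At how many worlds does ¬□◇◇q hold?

w0: □◇◇q is F. ✓
w1: □◇◇q is T. ✗
w2: □◇◇q is F. ✓
w3: □◇◇q is F. ✓
w4: □◇◇q is F. ✓
w5: □◇◇q is F. ✓
Satisfying worlds: {w0, w2, w3, w4, w5}.

5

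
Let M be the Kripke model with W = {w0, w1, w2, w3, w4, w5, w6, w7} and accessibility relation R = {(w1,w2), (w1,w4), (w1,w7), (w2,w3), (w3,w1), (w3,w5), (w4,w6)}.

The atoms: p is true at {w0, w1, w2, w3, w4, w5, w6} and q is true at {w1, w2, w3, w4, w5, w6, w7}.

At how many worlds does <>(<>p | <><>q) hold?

w0: no successors, so <>(<>p | <><>q) fails. ✗
w1: successors {w2, w4, w7}; <>p | <><>q there: w2:T, w4:T, w7:F. ✓
w2: successors {w3}; <>p | <><>q there: w3:T. ✓
w3: successors {w1, w5}; <>p | <><>q there: w1:T, w5:F. ✓
w4: successors {w6}; <>p | <><>q there: w6:F. ✗
w5: no successors, so <>(<>p | <><>q) fails. ✗
w6: no successors, so <>(<>p | <><>q) fails. ✗
w7: no successors, so <>(<>p | <><>q) fails. ✗
Satisfying worlds: {w1, w2, w3}.

3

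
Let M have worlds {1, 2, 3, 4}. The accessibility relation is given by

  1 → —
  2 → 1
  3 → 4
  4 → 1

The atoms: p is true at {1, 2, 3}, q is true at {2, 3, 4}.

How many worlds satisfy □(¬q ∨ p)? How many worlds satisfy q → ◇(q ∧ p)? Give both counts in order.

3 and 1

For □(¬q ∨ p):
1: no successors, so □(¬q ∨ p) holds vacuously. ✓
2: successors {1}; ¬q ∨ p there: 1:T. ✓
3: successors {4}; ¬q ∨ p there: 4:F. ✗
4: successors {1}; ¬q ∨ p there: 1:T. ✓
— 3 worlds.
For q → ◇(q ∧ p):
1: q is F, ◇(q ∧ p) is F. ✓
2: q is T, ◇(q ∧ p) is F. ✗
3: q is T, ◇(q ∧ p) is F. ✗
4: q is T, ◇(q ∧ p) is F. ✗
— 1 world.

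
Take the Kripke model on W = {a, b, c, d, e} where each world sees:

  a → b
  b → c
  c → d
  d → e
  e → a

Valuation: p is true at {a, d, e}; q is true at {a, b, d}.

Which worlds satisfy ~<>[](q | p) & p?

{a}

a: ~<>[](q | p) is T, p is T. ✓
b: ~<>[](q | p) is F, p is F. ✗
c: ~<>[](q | p) is F, p is F. ✗
d: ~<>[](q | p) is F, p is T. ✗
e: ~<>[](q | p) is F, p is T. ✗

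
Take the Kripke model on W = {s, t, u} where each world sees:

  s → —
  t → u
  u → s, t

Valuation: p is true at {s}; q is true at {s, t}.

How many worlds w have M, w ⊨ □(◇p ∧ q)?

1

s: no successors, so □(◇p ∧ q) holds vacuously. ✓
t: successors {u}; ◇p ∧ q there: u:F. ✗
u: successors {s, t}; ◇p ∧ q there: s:F, t:F. ✗
Satisfying worlds: {s}.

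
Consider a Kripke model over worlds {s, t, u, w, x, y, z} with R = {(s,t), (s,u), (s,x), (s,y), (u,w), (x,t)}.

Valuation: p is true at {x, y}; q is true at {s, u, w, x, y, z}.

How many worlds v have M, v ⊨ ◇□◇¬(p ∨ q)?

s: successors {t, u, x, y}; □◇¬(p ∨ q) there: t:T, u:F, x:F, y:T. ✓
t: no successors, so ◇□◇¬(p ∨ q) fails. ✗
u: successors {w}; □◇¬(p ∨ q) there: w:T. ✓
w: no successors, so ◇□◇¬(p ∨ q) fails. ✗
x: successors {t}; □◇¬(p ∨ q) there: t:T. ✓
y: no successors, so ◇□◇¬(p ∨ q) fails. ✗
z: no successors, so ◇□◇¬(p ∨ q) fails. ✗
Satisfying worlds: {s, u, x}.

3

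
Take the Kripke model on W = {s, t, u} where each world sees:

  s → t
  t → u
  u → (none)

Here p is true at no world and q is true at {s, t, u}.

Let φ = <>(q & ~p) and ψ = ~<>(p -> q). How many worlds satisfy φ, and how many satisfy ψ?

2 and 1

For <>(q & ~p):
s: successors {t}; q & ~p there: t:T. ✓
t: successors {u}; q & ~p there: u:T. ✓
u: no successors, so <>(q & ~p) fails. ✗
— 2 worlds.
For ~<>(p -> q):
s: <>(p -> q) is T. ✗
t: <>(p -> q) is T. ✗
u: <>(p -> q) is F. ✓
— 1 world.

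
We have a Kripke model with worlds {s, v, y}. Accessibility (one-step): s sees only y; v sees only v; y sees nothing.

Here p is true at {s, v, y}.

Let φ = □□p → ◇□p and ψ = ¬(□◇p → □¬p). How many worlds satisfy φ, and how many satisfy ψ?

2 and 1

For □□p → ◇□p:
s: □□p is T, ◇□p is T. ✓
v: □□p is T, ◇□p is T. ✓
y: □□p is T, ◇□p is F. ✗
— 2 worlds.
For ¬(□◇p → □¬p):
s: □◇p → □¬p is T. ✗
v: □◇p → □¬p is F. ✓
y: □◇p → □¬p is T. ✗
— 1 world.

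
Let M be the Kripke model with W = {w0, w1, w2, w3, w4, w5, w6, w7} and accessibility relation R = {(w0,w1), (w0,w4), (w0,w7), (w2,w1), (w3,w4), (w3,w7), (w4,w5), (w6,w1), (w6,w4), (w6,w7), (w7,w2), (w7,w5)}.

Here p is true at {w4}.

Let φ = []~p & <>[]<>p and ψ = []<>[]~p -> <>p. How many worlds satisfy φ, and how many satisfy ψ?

For []~p & <>[]<>p:
w0: []~p is F, <>[]<>p is T. ✗
w1: []~p is T, <>[]<>p is F. ✗
w2: []~p is T, <>[]<>p is T. ✓
w3: []~p is F, <>[]<>p is F. ✗
w4: []~p is T, <>[]<>p is T. ✓
w5: []~p is T, <>[]<>p is F. ✗
w6: []~p is F, <>[]<>p is T. ✗
w7: []~p is T, <>[]<>p is T. ✓
— 3 worlds.
For []<>[]~p -> <>p:
w0: []<>[]~p is F, <>p is T. ✓
w1: []<>[]~p is T, <>p is F. ✗
w2: []<>[]~p is F, <>p is F. ✓
w3: []<>[]~p is T, <>p is T. ✓
w4: []<>[]~p is F, <>p is F. ✓
w5: []<>[]~p is T, <>p is F. ✗
w6: []<>[]~p is F, <>p is T. ✓
w7: []<>[]~p is F, <>p is F. ✓
— 6 worlds.

3 and 6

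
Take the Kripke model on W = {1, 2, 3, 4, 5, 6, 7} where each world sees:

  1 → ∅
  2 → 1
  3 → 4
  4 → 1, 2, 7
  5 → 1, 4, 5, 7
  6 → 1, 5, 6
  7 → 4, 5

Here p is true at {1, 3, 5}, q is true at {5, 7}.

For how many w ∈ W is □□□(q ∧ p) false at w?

1: no successors, so □□□(q ∧ p) holds vacuously. ✓
2: successors {1}; □□(q ∧ p) there: 1:T. ✓
3: successors {4}; □□(q ∧ p) there: 4:F. ✗
4: successors {1, 2, 7}; □□(q ∧ p) there: 1:T, 2:T, 7:F. ✗
5: successors {1, 4, 5, 7}; □□(q ∧ p) there: 1:T, 4:F, 5:F, 7:F. ✗
6: successors {1, 5, 6}; □□(q ∧ p) there: 1:T, 5:F, 6:F. ✗
7: successors {4, 5}; □□(q ∧ p) there: 4:F, 5:F. ✗
Satisfying worlds: {1, 2}.
So □□□(q ∧ p) fails at the other 5 worlds.

5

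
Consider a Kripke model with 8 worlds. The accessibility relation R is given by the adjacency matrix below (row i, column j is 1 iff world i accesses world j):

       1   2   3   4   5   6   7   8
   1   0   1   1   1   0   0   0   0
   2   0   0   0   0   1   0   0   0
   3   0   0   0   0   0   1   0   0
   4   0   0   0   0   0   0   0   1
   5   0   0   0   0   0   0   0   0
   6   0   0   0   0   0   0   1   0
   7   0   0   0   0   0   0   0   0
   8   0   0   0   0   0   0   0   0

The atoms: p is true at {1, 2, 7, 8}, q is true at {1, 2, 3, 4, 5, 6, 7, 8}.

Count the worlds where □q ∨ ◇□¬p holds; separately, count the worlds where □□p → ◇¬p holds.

For □q ∨ ◇□¬p:
1: □q is T, ◇□¬p is T. ✓
2: □q is T, ◇□¬p is T. ✓
3: □q is T, ◇□¬p is F. ✓
4: □q is T, ◇□¬p is T. ✓
5: □q is T, ◇□¬p is F. ✓
6: □q is T, ◇□¬p is T. ✓
7: □q is T, ◇□¬p is F. ✓
8: □q is T, ◇□¬p is F. ✓
— 8 worlds.
For □□p → ◇¬p:
1: □□p is F, ◇¬p is T. ✓
2: □□p is T, ◇¬p is T. ✓
3: □□p is T, ◇¬p is T. ✓
4: □□p is T, ◇¬p is F. ✗
5: □□p is T, ◇¬p is F. ✗
6: □□p is T, ◇¬p is F. ✗
7: □□p is T, ◇¬p is F. ✗
8: □□p is T, ◇¬p is F. ✗
— 3 worlds.

8 and 3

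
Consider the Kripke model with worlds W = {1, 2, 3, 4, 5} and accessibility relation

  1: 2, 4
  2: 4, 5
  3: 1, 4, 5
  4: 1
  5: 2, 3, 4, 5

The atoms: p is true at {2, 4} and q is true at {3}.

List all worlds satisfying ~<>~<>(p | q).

1: <>~<>(p | q) is T. ✗
2: <>~<>(p | q) is T. ✗
3: <>~<>(p | q) is T. ✗
4: <>~<>(p | q) is F. ✓
5: <>~<>(p | q) is T. ✗

{4}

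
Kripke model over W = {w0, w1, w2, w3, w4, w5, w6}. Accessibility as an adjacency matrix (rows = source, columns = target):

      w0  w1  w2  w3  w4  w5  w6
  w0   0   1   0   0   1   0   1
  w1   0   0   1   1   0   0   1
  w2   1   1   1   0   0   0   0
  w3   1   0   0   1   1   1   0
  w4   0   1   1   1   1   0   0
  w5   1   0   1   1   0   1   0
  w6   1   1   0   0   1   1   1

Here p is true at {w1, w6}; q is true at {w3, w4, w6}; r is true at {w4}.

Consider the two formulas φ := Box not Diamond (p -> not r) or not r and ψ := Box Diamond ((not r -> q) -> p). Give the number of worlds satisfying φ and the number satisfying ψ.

For Box not Diamond (p -> not r) or not r:
w0: Box not Diamond (p -> not r) is F, not r is T. ✓
w1: Box not Diamond (p -> not r) is F, not r is T. ✓
w2: Box not Diamond (p -> not r) is F, not r is T. ✓
w3: Box not Diamond (p -> not r) is F, not r is T. ✓
w4: Box not Diamond (p -> not r) is F, not r is F. ✗
w5: Box not Diamond (p -> not r) is F, not r is T. ✓
w6: Box not Diamond (p -> not r) is F, not r is T. ✓
— 6 worlds.
For Box Diamond ((not r -> q) -> p):
w0: successors {w1, w4, w6}; Diamond ((not r -> q) -> p) there: w1:T, w4:T, w6:T. ✓
w1: successors {w2, w3, w6}; Diamond ((not r -> q) -> p) there: w2:T, w3:T, w6:T. ✓
w2: successors {w0, w1, w2}; Diamond ((not r -> q) -> p) there: w0:T, w1:T, w2:T. ✓
w3: successors {w0, w3, w4, w5}; Diamond ((not r -> q) -> p) there: w0:T, w3:T, w4:T, w5:T. ✓
w4: successors {w1, w2, w3, w4}; Diamond ((not r -> q) -> p) there: w1:T, w2:T, w3:T, w4:T. ✓
w5: successors {w0, w2, w3, w5}; Diamond ((not r -> q) -> p) there: w0:T, w2:T, w3:T, w5:T. ✓
w6: successors {w0, w1, w4, w5, w6}; Diamond ((not r -> q) -> p) there: w0:T, w1:T, w4:T, w5:T, w6:T. ✓
— 7 worlds.

6 and 7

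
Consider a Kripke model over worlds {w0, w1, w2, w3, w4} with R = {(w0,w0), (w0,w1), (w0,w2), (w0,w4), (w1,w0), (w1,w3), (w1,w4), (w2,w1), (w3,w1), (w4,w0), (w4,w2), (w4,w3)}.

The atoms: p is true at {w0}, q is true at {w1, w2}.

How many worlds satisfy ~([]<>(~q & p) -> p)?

w0: []<>(~q & p) -> p is T. ✗
w1: []<>(~q & p) -> p is T. ✗
w2: []<>(~q & p) -> p is F. ✓
w3: []<>(~q & p) -> p is F. ✓
w4: []<>(~q & p) -> p is T. ✗
Satisfying worlds: {w2, w3}.

2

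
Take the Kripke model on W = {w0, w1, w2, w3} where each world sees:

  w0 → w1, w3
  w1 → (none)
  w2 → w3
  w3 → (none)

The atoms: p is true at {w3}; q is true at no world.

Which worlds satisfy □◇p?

w0: successors {w1, w3}; ◇p there: w1:F, w3:F. ✗
w1: no successors, so □◇p holds vacuously. ✓
w2: successors {w3}; ◇p there: w3:F. ✗
w3: no successors, so □◇p holds vacuously. ✓

{w1, w3}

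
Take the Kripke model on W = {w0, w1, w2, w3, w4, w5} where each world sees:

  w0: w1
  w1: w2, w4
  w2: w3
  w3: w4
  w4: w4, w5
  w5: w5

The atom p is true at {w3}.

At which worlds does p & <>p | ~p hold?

w0: p & <>p is F, ~p is T. ✓
w1: p & <>p is F, ~p is T. ✓
w2: p & <>p is F, ~p is T. ✓
w3: p & <>p is F, ~p is F. ✗
w4: p & <>p is F, ~p is T. ✓
w5: p & <>p is F, ~p is T. ✓

{w0, w1, w2, w4, w5}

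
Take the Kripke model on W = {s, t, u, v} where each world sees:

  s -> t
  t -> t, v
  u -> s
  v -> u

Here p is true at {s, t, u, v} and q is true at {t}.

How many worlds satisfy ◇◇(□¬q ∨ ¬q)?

s: successors {t}; ◇(□¬q ∨ ¬q) there: t:T. ✓
t: successors {t, v}; ◇(□¬q ∨ ¬q) there: t:T, v:T. ✓
u: successors {s}; ◇(□¬q ∨ ¬q) there: s:F. ✗
v: successors {u}; ◇(□¬q ∨ ¬q) there: u:T. ✓
Satisfying worlds: {s, t, v}.

3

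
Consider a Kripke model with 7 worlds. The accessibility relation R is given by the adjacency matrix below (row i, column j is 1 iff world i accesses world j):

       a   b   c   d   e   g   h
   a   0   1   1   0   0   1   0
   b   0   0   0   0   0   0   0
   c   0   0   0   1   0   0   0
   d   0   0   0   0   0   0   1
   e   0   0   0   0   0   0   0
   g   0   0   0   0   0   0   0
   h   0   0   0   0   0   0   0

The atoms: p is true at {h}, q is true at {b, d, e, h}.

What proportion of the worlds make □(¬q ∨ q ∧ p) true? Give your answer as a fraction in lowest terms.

5/7

a: successors {b, c, g}; ¬q ∨ q ∧ p there: b:F, c:T, g:T. ✗
b: no successors, so □(¬q ∨ q ∧ p) holds vacuously. ✓
c: successors {d}; ¬q ∨ q ∧ p there: d:F. ✗
d: successors {h}; ¬q ∨ q ∧ p there: h:T. ✓
e: no successors, so □(¬q ∨ q ∧ p) holds vacuously. ✓
g: no successors, so □(¬q ∨ q ∧ p) holds vacuously. ✓
h: no successors, so □(¬q ∨ q ∧ p) holds vacuously. ✓
That's 5 of 7 worlds, so 5/7.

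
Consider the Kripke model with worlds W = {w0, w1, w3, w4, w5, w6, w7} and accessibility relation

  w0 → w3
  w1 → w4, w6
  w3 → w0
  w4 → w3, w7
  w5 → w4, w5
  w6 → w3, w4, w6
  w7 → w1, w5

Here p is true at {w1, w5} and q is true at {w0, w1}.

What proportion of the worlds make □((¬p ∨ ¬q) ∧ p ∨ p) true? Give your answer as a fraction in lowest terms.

w0: successors {w3}; (¬p ∨ ¬q) ∧ p ∨ p there: w3:F. ✗
w1: successors {w4, w6}; (¬p ∨ ¬q) ∧ p ∨ p there: w4:F, w6:F. ✗
w3: successors {w0}; (¬p ∨ ¬q) ∧ p ∨ p there: w0:F. ✗
w4: successors {w3, w7}; (¬p ∨ ¬q) ∧ p ∨ p there: w3:F, w7:F. ✗
w5: successors {w4, w5}; (¬p ∨ ¬q) ∧ p ∨ p there: w4:F, w5:T. ✗
w6: successors {w3, w4, w6}; (¬p ∨ ¬q) ∧ p ∨ p there: w3:F, w4:F, w6:F. ✗
w7: successors {w1, w5}; (¬p ∨ ¬q) ∧ p ∨ p there: w1:T, w5:T. ✓
That's 1 of 7 worlds, so 1/7.

1/7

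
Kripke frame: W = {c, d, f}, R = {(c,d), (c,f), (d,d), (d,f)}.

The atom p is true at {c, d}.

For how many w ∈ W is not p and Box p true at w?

1

c: not p is F, Box p is F. ✗
d: not p is F, Box p is F. ✗
f: not p is T, Box p is T. ✓
Satisfying worlds: {f}.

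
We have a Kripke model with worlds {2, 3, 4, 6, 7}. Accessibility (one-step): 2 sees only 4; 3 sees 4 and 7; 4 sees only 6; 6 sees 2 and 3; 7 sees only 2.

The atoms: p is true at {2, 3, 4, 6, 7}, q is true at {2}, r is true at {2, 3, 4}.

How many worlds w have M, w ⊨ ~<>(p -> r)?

1

2: <>(p -> r) is T. ✗
3: <>(p -> r) is T. ✗
4: <>(p -> r) is F. ✓
6: <>(p -> r) is T. ✗
7: <>(p -> r) is T. ✗
Satisfying worlds: {4}.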